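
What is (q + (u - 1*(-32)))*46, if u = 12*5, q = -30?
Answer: 2852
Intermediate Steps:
u = 60
(q + (u - 1*(-32)))*46 = (-30 + (60 - 1*(-32)))*46 = (-30 + (60 + 32))*46 = (-30 + 92)*46 = 62*46 = 2852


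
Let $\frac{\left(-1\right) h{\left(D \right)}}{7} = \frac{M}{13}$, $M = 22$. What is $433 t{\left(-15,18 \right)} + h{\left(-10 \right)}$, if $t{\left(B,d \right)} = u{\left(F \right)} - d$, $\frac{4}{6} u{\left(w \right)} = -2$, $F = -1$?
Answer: $- \frac{118363}{13} \approx -9104.8$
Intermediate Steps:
$u{\left(w \right)} = -3$ ($u{\left(w \right)} = \frac{3}{2} \left(-2\right) = -3$)
$h{\left(D \right)} = - \frac{154}{13}$ ($h{\left(D \right)} = - 7 \cdot \frac{22}{13} = - 7 \cdot 22 \cdot \frac{1}{13} = \left(-7\right) \frac{22}{13} = - \frac{154}{13}$)
$t{\left(B,d \right)} = -3 - d$
$433 t{\left(-15,18 \right)} + h{\left(-10 \right)} = 433 \left(-3 - 18\right) - \frac{154}{13} = 433 \left(-21\right) - \frac{154}{13} = -9093 - \frac{154}{13} = - \frac{118363}{13}$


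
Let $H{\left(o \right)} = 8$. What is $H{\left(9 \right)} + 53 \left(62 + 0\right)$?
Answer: $3294$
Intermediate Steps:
$H{\left(9 \right)} + 53 \left(62 + 0\right) = 8 + 53 \left(62 + 0\right) = 8 + 53 \cdot 62 = 8 + 3286 = 3294$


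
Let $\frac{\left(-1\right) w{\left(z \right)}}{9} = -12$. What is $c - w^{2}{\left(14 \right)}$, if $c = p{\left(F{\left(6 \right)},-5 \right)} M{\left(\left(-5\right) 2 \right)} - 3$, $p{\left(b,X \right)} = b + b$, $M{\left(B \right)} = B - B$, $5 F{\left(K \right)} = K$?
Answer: $-11667$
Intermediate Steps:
$F{\left(K \right)} = \frac{K}{5}$
$M{\left(B \right)} = 0$
$w{\left(z \right)} = 108$ ($w{\left(z \right)} = \left(-9\right) \left(-12\right) = 108$)
$p{\left(b,X \right)} = 2 b$
$c = -3$ ($c = 2 \cdot \frac{1}{5} \cdot 6 \cdot 0 - 3 = 2 \cdot \frac{6}{5} \cdot 0 - 3 = \frac{12}{5} \cdot 0 - 3 = 0 - 3 = -3$)
$c - w^{2}{\left(14 \right)} = -3 - 108^{2} = -3 - 11664 = -11667$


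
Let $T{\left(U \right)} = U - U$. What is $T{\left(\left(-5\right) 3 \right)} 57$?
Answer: $0$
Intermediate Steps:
$T{\left(U \right)} = 0$
$T{\left(\left(-5\right) 3 \right)} 57 = 0 \cdot 57 = 0$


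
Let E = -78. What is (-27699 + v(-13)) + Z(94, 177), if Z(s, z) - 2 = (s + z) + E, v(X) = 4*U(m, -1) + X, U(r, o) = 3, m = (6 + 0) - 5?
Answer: -27505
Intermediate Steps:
m = 1 (m = 6 - 5 = 1)
v(X) = 12 + X (v(X) = 4*3 + X = 12 + X)
Z(s, z) = -76 + s + z (Z(s, z) = 2 + ((s + z) - 78) = 2 + (-78 + s + z) = -76 + s + z)
(-27699 + v(-13)) + Z(94, 177) = (-27699 + (12 - 13)) + (-76 + 94 + 177) = (-27699 - 1) + 195 = -27700 + 195 = -27505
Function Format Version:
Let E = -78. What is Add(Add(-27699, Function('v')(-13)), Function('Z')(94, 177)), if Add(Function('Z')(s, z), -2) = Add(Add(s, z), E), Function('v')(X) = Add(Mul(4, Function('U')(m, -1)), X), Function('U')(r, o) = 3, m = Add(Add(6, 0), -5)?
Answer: -27505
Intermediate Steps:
m = 1 (m = Add(6, -5) = 1)
Function('v')(X) = Add(12, X) (Function('v')(X) = Add(Mul(4, 3), X) = Add(12, X))
Function('Z')(s, z) = Add(-76, s, z) (Function('Z')(s, z) = Add(2, Add(Add(s, z), -78)) = Add(2, Add(-78, s, z)) = Add(-76, s, z))
Add(Add(-27699, Function('v')(-13)), Function('Z')(94, 177)) = Add(Add(-27699, Add(12, -13)), Add(-76, 94, 177)) = Add(Add(-27699, -1), 195) = Add(-27700, 195) = -27505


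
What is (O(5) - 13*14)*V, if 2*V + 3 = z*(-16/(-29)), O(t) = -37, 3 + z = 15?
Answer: -22995/58 ≈ -396.47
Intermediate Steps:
z = 12 (z = -3 + 15 = 12)
V = 105/58 (V = -3/2 + (12*(-16/(-29)))/2 = -3/2 + (12*(-16*(-1/29)))/2 = -3/2 + (12*(16/29))/2 = -3/2 + (½)*(192/29) = -3/2 + 96/29 = 105/58 ≈ 1.8103)
(O(5) - 13*14)*V = (-37 - 13*14)*(105/58) = (-37 - 182)*(105/58) = -219*105/58 = -22995/58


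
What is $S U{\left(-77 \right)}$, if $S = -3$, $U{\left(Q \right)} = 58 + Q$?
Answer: $57$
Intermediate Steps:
$S U{\left(-77 \right)} = - 3 \left(58 - 77\right) = \left(-3\right) \left(-19\right) = 57$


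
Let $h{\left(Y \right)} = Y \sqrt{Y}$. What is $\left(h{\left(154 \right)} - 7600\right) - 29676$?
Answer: $-37276 + 154 \sqrt{154} \approx -35365.0$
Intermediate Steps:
$h{\left(Y \right)} = Y^{\frac{3}{2}}$
$\left(h{\left(154 \right)} - 7600\right) - 29676 = \left(154^{\frac{3}{2}} - 7600\right) - 29676 = \left(154 \sqrt{154} - 7600\right) - 29676 = \left(-7600 + 154 \sqrt{154}\right) - 29676 = -37276 + 154 \sqrt{154}$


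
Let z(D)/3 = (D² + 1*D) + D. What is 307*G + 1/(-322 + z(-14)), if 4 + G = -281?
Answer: -15924089/182 ≈ -87495.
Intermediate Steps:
G = -285 (G = -4 - 281 = -285)
z(D) = 3*D² + 6*D (z(D) = 3*((D² + 1*D) + D) = 3*((D² + D) + D) = 3*((D + D²) + D) = 3*(D² + 2*D) = 3*D² + 6*D)
307*G + 1/(-322 + z(-14)) = 307*(-285) + 1/(-322 + 3*(-14)*(2 - 14)) = -87495 + 1/(-322 + 3*(-14)*(-12)) = -87495 + 1/(-322 + 504) = -87495 + 1/182 = -15924089/182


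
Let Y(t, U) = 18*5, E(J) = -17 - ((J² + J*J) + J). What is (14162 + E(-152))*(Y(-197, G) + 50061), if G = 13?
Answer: -1600368561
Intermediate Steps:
E(J) = -17 - J - 2*J² (E(J) = -17 - ((J² + J²) + J) = -17 - (2*J² + J) = -17 - (J + 2*J²) = -17 + (-J - 2*J²) = -17 - J - 2*J²)
Y(t, U) = 90
(14162 + E(-152))*(Y(-197, G) + 50061) = (14162 + (-17 - 1*(-152) - 2*(-152)²))*(90 + 50061) = (14162 + (-17 + 152 - 2*23104))*50151 = (14162 + (-17 + 152 - 46208))*50151 = (14162 - 46073)*50151 = -31911*50151 = -1600368561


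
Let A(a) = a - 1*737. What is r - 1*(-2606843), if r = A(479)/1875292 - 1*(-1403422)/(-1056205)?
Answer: 2581676247238966433/990346393430 ≈ 2.6068e+6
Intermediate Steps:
A(a) = -737 + a (A(a) = a - 737 = -737 + a)
r = -1316049275057/990346393430 (r = (-737 + 479)/1875292 - 1*(-1403422)/(-1056205) = -258*1/1875292 + 1403422*(-1/1056205) = -129/937646 - 1403422/1056205 = -1316049275057/990346393430 ≈ -1.3289)
r - 1*(-2606843) = -1316049275057/990346393430 - 1*(-2606843) = -1316049275057/990346393430 + 2606843 = 2581676247238966433/990346393430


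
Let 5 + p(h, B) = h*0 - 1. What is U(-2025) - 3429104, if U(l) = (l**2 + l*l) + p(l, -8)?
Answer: 4772140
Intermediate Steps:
p(h, B) = -6 (p(h, B) = -5 + (h*0 - 1) = -5 + (0 - 1) = -5 - 1 = -6)
U(l) = -6 + 2*l**2 (U(l) = (l**2 + l*l) - 6 = (l**2 + l**2) - 6 = 2*l**2 - 6 = -6 + 2*l**2)
U(-2025) - 3429104 = (-6 + 2*(-2025)**2) - 3429104 = (-6 + 2*4100625) - 3429104 = (-6 + 8201250) - 3429104 = 8201244 - 3429104 = 4772140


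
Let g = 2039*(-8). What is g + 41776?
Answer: 25464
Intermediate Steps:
g = -16312
g + 41776 = -16312 + 41776 = 25464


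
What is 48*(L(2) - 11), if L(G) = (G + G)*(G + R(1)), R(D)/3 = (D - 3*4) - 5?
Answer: -9360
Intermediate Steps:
R(D) = -51 + 3*D (R(D) = 3*((D - 3*4) - 5) = 3*((D - 12) - 5) = 3*((-12 + D) - 5) = 3*(-17 + D) = -51 + 3*D)
L(G) = 2*G*(-48 + G) (L(G) = (G + G)*(G + (-51 + 3*1)) = (2*G)*(G + (-51 + 3)) = (2*G)*(G - 48) = (2*G)*(-48 + G) = 2*G*(-48 + G))
48*(L(2) - 11) = 48*(2*2*(-48 + 2) - 11) = 48*(2*2*(-46) - 11) = 48*(-184 - 11) = 48*(-195) = -9360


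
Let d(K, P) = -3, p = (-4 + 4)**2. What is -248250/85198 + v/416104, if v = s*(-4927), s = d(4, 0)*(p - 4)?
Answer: -1041683313/340877198 ≈ -3.0559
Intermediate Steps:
p = 0 (p = 0**2 = 0)
s = 12 (s = -3*(0 - 4) = -3*(-4) = 12)
v = -59124 (v = 12*(-4927) = -59124)
-248250/85198 + v/416104 = -248250/85198 - 59124/416104 = -248250*1/85198 - 59124*1/416104 = -124125/42599 - 1137/8002 = -1041683313/340877198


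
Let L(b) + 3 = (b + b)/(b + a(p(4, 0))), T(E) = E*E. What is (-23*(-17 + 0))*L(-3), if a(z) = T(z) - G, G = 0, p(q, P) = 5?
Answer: -14076/11 ≈ -1279.6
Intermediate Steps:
T(E) = E²
a(z) = z² (a(z) = z² - 1*0 = z² + 0 = z²)
L(b) = -3 + 2*b/(25 + b) (L(b) = -3 + (b + b)/(b + 5²) = -3 + (2*b)/(b + 25) = -3 + (2*b)/(25 + b) = -3 + 2*b/(25 + b))
(-23*(-17 + 0))*L(-3) = (-23*(-17 + 0))*((-75 - 1*(-3))/(25 - 3)) = (-23*(-17))*((-75 + 3)/22) = 391*((1/22)*(-72)) = 391*(-36/11) = -14076/11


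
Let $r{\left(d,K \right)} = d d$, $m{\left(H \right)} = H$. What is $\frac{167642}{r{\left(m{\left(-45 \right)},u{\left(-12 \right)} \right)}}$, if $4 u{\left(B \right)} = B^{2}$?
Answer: $\frac{167642}{2025} \approx 82.786$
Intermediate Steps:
$u{\left(B \right)} = \frac{B^{2}}{4}$
$r{\left(d,K \right)} = d^{2}$
$\frac{167642}{r{\left(m{\left(-45 \right)},u{\left(-12 \right)} \right)}} = \frac{167642}{\left(-45\right)^{2}} = \frac{167642}{2025}$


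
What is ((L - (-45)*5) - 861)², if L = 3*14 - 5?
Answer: 358801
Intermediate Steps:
L = 37 (L = 42 - 5 = 37)
((L - (-45)*5) - 861)² = ((37 - (-45)*5) - 861)² = ((37 - 1*(-225)) - 861)² = ((37 + 225) - 861)² = (262 - 861)² = (-599)² = 358801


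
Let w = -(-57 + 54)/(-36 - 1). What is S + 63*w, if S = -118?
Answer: -4555/37 ≈ -123.11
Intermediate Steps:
w = -3/37 (w = -(-3)/(-37) = -(-3)*(-1)/37 = -1*3/37 = -3/37 ≈ -0.081081)
S + 63*w = -118 + 63*(-3/37) = -118 - 189/37 = -4555/37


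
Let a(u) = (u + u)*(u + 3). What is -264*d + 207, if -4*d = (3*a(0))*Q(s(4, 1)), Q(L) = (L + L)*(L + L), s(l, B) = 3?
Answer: 207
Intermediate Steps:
a(u) = 2*u*(3 + u) (a(u) = (2*u)*(3 + u) = 2*u*(3 + u))
Q(L) = 4*L² (Q(L) = (2*L)*(2*L) = 4*L²)
d = 0 (d = -3*(2*0*(3 + 0))*4*3²/4 = -3*(2*0*3)*4*9/4 = -3*0*36/4 = -0*36 = -¼*0 = 0)
-264*d + 207 = -264*0 + 207 = 0 + 207 = 207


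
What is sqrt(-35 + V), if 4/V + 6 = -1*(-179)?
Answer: I*sqrt(1046823)/173 ≈ 5.9141*I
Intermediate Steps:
V = 4/173 (V = 4/(-6 - 1*(-179)) = 4/(-6 + 179) = 4/173 ≈ 0.023121)
sqrt(-35 + V) = sqrt(-35 + 4/173) = sqrt(-6051/173) = I*sqrt(1046823)/173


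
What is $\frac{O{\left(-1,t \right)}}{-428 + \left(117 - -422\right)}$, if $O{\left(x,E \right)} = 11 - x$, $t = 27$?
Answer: $\frac{4}{37} \approx 0.10811$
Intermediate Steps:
$\frac{O{\left(-1,t \right)}}{-428 + \left(117 - -422\right)} = \frac{11 - -1}{-428 + \left(117 - -422\right)} = \frac{11 + 1}{-428 + \left(117 + 422\right)} = \frac{1}{-428 + 539} \cdot 12 = \frac{1}{111} \cdot 12 = \frac{4}{37}$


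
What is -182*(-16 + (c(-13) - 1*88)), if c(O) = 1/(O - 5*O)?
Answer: 37849/2 ≈ 18925.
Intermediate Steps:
c(O) = -1/(4*O) (c(O) = 1/(-4*O) = -1/(4*O))
-182*(-16 + (c(-13) - 1*88)) = -182*(-16 + (-¼/(-13) - 1*88)) = -182*(-16 + (-¼*(-1/13) - 88)) = -182*(-16 + (1/52 - 88)) = -182*(-16 - 4575/52) = -182*(-5407)/52 = -1*(-37849/2) = 37849/2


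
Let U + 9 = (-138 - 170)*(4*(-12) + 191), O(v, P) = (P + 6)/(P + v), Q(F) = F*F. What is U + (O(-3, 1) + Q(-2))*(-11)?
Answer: -88117/2 ≈ -44059.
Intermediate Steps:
Q(F) = F**2
O(v, P) = (6 + P)/(P + v)
U = -44053 (U = -9 + (-138 - 170)*(4*(-12) + 191) = -9 - 308*(-48 + 191) = -9 - 308*143 = -9 - 44044 = -44053)
U + (O(-3, 1) + Q(-2))*(-11) = -44053 + ((6 + 1)/(1 - 3) + (-2)**2)*(-11) = -44053 + (7/(-2) + 4)*(-11) = -44053 + (-1/2*7 + 4)*(-11) = -44053 + (-7/2 + 4)*(-11) = -44053 + (1/2)*(-11) = -44053 - 11/2 = -88117/2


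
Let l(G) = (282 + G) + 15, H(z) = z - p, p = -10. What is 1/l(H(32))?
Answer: 1/339 ≈ 0.0029499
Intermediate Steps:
H(z) = 10 + z (H(z) = z - 1*(-10) = z + 10 = 10 + z)
l(G) = 297 + G
1/l(H(32)) = 1/(297 + (10 + 32)) = 1/(297 + 42) = 1/339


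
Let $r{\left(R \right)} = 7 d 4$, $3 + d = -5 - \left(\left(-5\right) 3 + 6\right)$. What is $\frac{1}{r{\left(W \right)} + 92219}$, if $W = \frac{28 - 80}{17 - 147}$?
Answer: $\frac{1}{92247} \approx 1.084 \cdot 10^{-5}$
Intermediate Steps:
$W = \frac{2}{5}$ ($W = - \frac{52}{-130} = \left(-52\right) \left(- \frac{1}{130}\right) = \frac{2}{5} \approx 0.4$)
$d = 1$ ($d = -3 - \left(11 - 15\right) = -3 - -4 = -3 + \left(-5 + 9\right) = -3 + 4 = 1$)
$r{\left(R \right)} = 28$ ($r{\left(R \right)} = 7 \cdot 1 \cdot 4 = 7 \cdot 4 = 28$)
$\frac{1}{r{\left(W \right)} + 92219} = \frac{1}{28 + 92219} = \frac{1}{92247}$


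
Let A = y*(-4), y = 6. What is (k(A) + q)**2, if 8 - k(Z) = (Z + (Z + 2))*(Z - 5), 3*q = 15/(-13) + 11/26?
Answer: 10701281809/6084 ≈ 1.7589e+6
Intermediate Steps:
A = -24 (A = 6*(-4) = -24)
q = -19/78 (q = (15/(-13) + 11/26)/3 = (15*(-1/13) + 11*(1/26))/3 = (-15/13 + 11/26)/3 = (1/3)*(-19/26) = -19/78 ≈ -0.24359)
k(Z) = 8 - (-5 + Z)*(2 + 2*Z) (k(Z) = 8 - (Z + (Z + 2))*(Z - 5) = 8 - (Z + (2 + Z))*(-5 + Z) = 8 - (2 + 2*Z)*(-5 + Z) = 8 - (-5 + Z)*(2 + 2*Z))
(k(A) + q)**2 = ((18 - 2*(-24)**2 + 8*(-24)) - 19/78)**2 = ((18 - 2*576 - 192) - 19/78)**2 = ((18 - 1152 - 192) - 19/78)**2 = (-1326 - 19/78)**2 = (-103447/78)**2 = 10701281809/6084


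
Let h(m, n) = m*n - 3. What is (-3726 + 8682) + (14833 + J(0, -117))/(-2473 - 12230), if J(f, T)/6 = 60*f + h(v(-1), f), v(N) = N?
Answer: 72853253/14703 ≈ 4955.0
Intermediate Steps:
h(m, n) = -3 + m*n
J(f, T) = -18 + 354*f (J(f, T) = 6*(60*f + (-3 - f)) = 6*(-3 + 59*f) = -18 + 354*f)
(-3726 + 8682) + (14833 + J(0, -117))/(-2473 - 12230) = (-3726 + 8682) + (14833 + (-18 + 354*0))/(-2473 - 12230) = 4956 + (14833 + (-18 + 0))/(-14703) = 4956 + (14833 - 18)*(-1/14703) = 4956 + 14815*(-1/14703) = 4956 - 14815/14703 = 72853253/14703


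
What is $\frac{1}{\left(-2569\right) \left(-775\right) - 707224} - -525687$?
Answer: $\frac{674851211938}{1283751} \approx 5.2569 \cdot 10^{5}$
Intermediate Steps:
$\frac{1}{\left(-2569\right) \left(-775\right) - 707224} - -525687 = \frac{1}{1990975 - 707224} + 525687 = \frac{1}{1283751} + 525687 = \frac{674851211938}{1283751}$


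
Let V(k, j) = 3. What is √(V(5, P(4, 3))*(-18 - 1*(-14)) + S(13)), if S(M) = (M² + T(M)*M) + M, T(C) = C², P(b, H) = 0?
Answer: 3*√263 ≈ 48.652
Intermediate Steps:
S(M) = M + M² + M³ (S(M) = (M² + M²*M) + M = (M² + M³) + M = M + M² + M³)
√(V(5, P(4, 3))*(-18 - 1*(-14)) + S(13)) = √(3*(-18 - 1*(-14)) + 13*(1 + 13 + 13²)) = √(3*(-18 + 14) + 13*(1 + 13 + 169)) = √(3*(-4) + 13*183) = √(-12 + 2379) = √2367 = 3*√263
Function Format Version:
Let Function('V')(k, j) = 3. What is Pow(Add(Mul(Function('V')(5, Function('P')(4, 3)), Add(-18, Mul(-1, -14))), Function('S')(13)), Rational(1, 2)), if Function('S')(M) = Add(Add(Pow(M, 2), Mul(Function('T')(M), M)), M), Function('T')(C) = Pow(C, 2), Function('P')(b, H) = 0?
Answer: Mul(3, Pow(263, Rational(1, 2))) ≈ 48.652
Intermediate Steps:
Function('S')(M) = Add(M, Pow(M, 2), Pow(M, 3)) (Function('S')(M) = Add(Add(Pow(M, 2), Mul(Pow(M, 2), M)), M) = Add(Add(Pow(M, 2), Pow(M, 3)), M) = Add(M, Pow(M, 2), Pow(M, 3)))
Pow(Add(Mul(Function('V')(5, Function('P')(4, 3)), Add(-18, Mul(-1, -14))), Function('S')(13)), Rational(1, 2)) = Pow(Add(Mul(3, Add(-18, Mul(-1, -14))), Mul(13, Add(1, 13, Pow(13, 2)))), Rational(1, 2)) = Pow(Add(Mul(3, Add(-18, 14)), Mul(13, Add(1, 13, 169))), Rational(1, 2)) = Pow(Add(Mul(3, -4), Mul(13, 183)), Rational(1, 2)) = Pow(Add(-12, 2379), Rational(1, 2)) = Pow(2367, Rational(1, 2)) = Mul(3, Pow(263, Rational(1, 2)))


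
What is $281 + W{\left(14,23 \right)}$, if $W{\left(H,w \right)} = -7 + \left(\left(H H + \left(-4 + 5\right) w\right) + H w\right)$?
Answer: $815$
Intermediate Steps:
$W{\left(H,w \right)} = -7 + w + H^{2} + H w$ ($W{\left(H,w \right)} = -7 + \left(\left(H^{2} + 1 w\right) + H w\right) = -7 + \left(\left(H^{2} + w\right) + H w\right) = -7 + \left(\left(w + H^{2}\right) + H w\right) = -7 + \left(w + H^{2} + H w\right) = -7 + w + H^{2} + H w$)
$281 + W{\left(14,23 \right)} = 281 + \left(-7 + 23 + 14^{2} + 14 \cdot 23\right) = 281 + \left(-7 + 23 + 196 + 322\right) = 281 + 534 = 815$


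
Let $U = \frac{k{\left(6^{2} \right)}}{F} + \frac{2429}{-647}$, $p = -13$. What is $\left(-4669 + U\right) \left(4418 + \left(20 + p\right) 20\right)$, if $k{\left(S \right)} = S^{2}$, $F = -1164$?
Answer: $- \frac{1336985651080}{62759} \approx -2.1303 \cdot 10^{7}$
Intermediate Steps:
$U = - \frac{305489}{62759}$ ($U = \frac{\left(6^{2}\right)^{2}}{-1164} + \frac{2429}{-647} = 36^{2} \left(- \frac{1}{1164}\right) + 2429 \left(- \frac{1}{647}\right) = 1296 \left(- \frac{1}{1164}\right) - \frac{2429}{647} = - \frac{108}{97} - \frac{2429}{647} = - \frac{305489}{62759} \approx -4.8677$)
$\left(-4669 + U\right) \left(4418 + \left(20 + p\right) 20\right) = \left(-4669 - \frac{305489}{62759}\right) \left(4418 + \left(20 - 13\right) 20\right) = - \frac{293327260 \left(4418 + 7 \cdot 20\right)}{62759} = - \frac{293327260 \left(4418 + 140\right)}{62759} = \left(- \frac{293327260}{62759}\right) 4558 = - \frac{1336985651080}{62759}$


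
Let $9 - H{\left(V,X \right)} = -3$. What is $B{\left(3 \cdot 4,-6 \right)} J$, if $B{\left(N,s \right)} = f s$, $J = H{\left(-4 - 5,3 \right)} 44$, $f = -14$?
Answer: $44352$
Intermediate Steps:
$H{\left(V,X \right)} = 12$ ($H{\left(V,X \right)} = 9 - -3 = 9 + 3 = 12$)
$J = 528$ ($J = 12 \cdot 44 = 528$)
$B{\left(N,s \right)} = - 14 s$
$B{\left(3 \cdot 4,-6 \right)} J = \left(-14\right) \left(-6\right) 528 = 84 \cdot 528 = 44352$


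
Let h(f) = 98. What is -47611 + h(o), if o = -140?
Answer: -47513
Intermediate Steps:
-47611 + h(o) = -47611 + 98 = -47513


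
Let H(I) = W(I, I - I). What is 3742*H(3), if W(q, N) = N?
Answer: 0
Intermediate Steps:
H(I) = 0 (H(I) = I - I = 0)
3742*H(3) = 3742*0 = 0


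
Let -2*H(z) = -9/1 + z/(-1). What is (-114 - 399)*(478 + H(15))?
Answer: -251370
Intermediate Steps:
H(z) = 9/2 + z/2 (H(z) = -(-9/1 + z/(-1))/2 = -(-9*1 + z*(-1))/2 = -(-9 - z)/2 = 9/2 + z/2)
(-114 - 399)*(478 + H(15)) = (-114 - 399)*(478 + (9/2 + (1/2)*15)) = -513*(478 + (9/2 + 15/2)) = -513*(478 + 12) = -513*490 = -251370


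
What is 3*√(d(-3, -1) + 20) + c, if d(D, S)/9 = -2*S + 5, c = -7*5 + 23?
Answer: -12 + 3*√83 ≈ 15.331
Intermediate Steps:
c = -12 (c = -35 + 23 = -12)
d(D, S) = 45 - 18*S (d(D, S) = 9*(-2*S + 5) = 9*(5 - 2*S) = 45 - 18*S)
3*√(d(-3, -1) + 20) + c = 3*√((45 - 18*(-1)) + 20) - 12 = 3*√((45 + 18) + 20) - 12 = 3*√(63 + 20) - 12 = 3*√83 - 12 = -12 + 3*√83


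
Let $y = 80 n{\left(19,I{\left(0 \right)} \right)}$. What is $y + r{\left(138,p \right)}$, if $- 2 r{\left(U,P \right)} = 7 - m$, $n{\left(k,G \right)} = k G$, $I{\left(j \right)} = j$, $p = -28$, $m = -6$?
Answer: $- \frac{13}{2} \approx -6.5$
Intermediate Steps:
$n{\left(k,G \right)} = G k$
$r{\left(U,P \right)} = - \frac{13}{2}$ ($r{\left(U,P \right)} = - \frac{7 - -6}{2} = - \frac{7 + 6}{2} = \left(- \frac{1}{2}\right) 13 = - \frac{13}{2}$)
$y = 0$ ($y = 80 \cdot 0 \cdot 19 = 80 \cdot 0 = 0$)
$y + r{\left(138,p \right)} = 0 - \frac{13}{2} = - \frac{13}{2}$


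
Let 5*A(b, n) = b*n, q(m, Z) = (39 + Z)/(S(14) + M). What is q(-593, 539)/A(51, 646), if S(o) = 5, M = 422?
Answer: 5/24339 ≈ 0.00020543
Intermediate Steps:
q(m, Z) = 39/427 + Z/427 (q(m, Z) = (39 + Z)/(5 + 422) = (39 + Z)/427 = (39 + Z)*(1/427) = 39/427 + Z/427)
A(b, n) = b*n/5 (A(b, n) = (b*n)/5 = b*n/5)
q(-593, 539)/A(51, 646) = (39/427 + (1/427)*539)/(((⅕)*51*646)) = (39/427 + 77/61)/(32946/5) = (578/427)*(5/32946) = 5/24339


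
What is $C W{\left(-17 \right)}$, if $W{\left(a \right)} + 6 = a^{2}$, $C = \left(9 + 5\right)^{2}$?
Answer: $55468$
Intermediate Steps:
$C = 196$ ($C = 14^{2} = 196$)
$W{\left(a \right)} = -6 + a^{2}$
$C W{\left(-17 \right)} = 196 \left(-6 + \left(-17\right)^{2}\right) = 196 \left(-6 + 289\right) = 196 \cdot 283 = 55468$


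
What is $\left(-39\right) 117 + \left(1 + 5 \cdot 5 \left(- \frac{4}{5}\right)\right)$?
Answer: $-4582$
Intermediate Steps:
$\left(-39\right) 117 + \left(1 + 5 \cdot 5 \left(- \frac{4}{5}\right)\right) = -4563 + \left(1 + 25 \left(\left(-4\right) \frac{1}{5}\right)\right) = -4563 + \left(1 + 25 \left(- \frac{4}{5}\right)\right) = -4563 + \left(1 - 20\right) = -4563 - 19 = -4582$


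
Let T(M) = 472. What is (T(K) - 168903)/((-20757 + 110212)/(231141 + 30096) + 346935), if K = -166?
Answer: -44000409147/90632348050 ≈ -0.48548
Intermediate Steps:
(T(K) - 168903)/((-20757 + 110212)/(231141 + 30096) + 346935) = (472 - 168903)/((-20757 + 110212)/(231141 + 30096) + 346935) = -168431/(89455/261237 + 346935) = -168431/90632348050/261237 = -168431*261237/90632348050 = -44000409147/90632348050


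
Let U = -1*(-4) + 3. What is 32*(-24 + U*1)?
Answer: -544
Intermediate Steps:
U = 7 (U = 4 + 3 = 7)
32*(-24 + U*1) = 32*(-24 + 7*1) = 32*(-24 + 7) = 32*(-17) = -544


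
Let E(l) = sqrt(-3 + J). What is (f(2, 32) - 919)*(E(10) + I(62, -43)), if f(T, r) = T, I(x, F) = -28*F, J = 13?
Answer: -1104068 - 917*sqrt(10) ≈ -1.1070e+6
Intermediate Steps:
E(l) = sqrt(10) (E(l) = sqrt(-3 + 13) = sqrt(10))
(f(2, 32) - 919)*(E(10) + I(62, -43)) = (2 - 919)*(sqrt(10) - 28*(-43)) = -917*(sqrt(10) + 1204) = -917*(1204 + sqrt(10)) = -1104068 - 917*sqrt(10)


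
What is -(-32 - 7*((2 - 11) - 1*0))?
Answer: -31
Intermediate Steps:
-(-32 - 7*((2 - 11) - 1*0)) = -(-32 - 7*(-9 + 0)) = -(-32 - 7*(-9)) = -(-32 + 63) = -1*31 = -31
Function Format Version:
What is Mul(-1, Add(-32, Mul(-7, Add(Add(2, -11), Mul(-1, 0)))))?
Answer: -31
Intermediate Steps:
Mul(-1, Add(-32, Mul(-7, Add(Add(2, -11), Mul(-1, 0))))) = Mul(-1, Add(-32, Mul(-7, Add(-9, 0)))) = Mul(-1, Add(-32, Mul(-7, -9))) = Mul(-1, Add(-32, 63)) = Mul(-1, 31) = -31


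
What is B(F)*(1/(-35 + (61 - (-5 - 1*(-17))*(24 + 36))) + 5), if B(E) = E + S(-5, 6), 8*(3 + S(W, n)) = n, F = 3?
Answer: 10407/2776 ≈ 3.7489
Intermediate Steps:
S(W, n) = -3 + n/8
B(E) = -9/4 + E (B(E) = E + (-3 + (⅛)*6) = E + (-3 + ¾) = E - 9/4 = -9/4 + E)
B(F)*(1/(-35 + (61 - (-5 - 1*(-17))*(24 + 36))) + 5) = (-9/4 + 3)*(1/(-35 + (61 - (-5 - 1*(-17))*(24 + 36))) + 5) = 3*(1/(-35 + (61 - (-5 + 17)*60)) + 5)/4 = 3*(1/(-35 + (61 - 12*60)) + 5)/4 = 3*(1/(-35 + (61 - 1*720)) + 5)/4 = 3*(1/(-35 + (61 - 720)) + 5)/4 = 3*(1/(-35 - 659) + 5)/4 = 3*(1/(-694) + 5)/4 = 3*(-1/694 + 5)/4 = (¾)*(3469/694) = 10407/2776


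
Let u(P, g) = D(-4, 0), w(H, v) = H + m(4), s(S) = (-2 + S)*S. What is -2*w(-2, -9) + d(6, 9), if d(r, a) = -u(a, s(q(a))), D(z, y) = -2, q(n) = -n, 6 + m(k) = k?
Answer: 10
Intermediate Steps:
m(k) = -6 + k
s(S) = S*(-2 + S)
w(H, v) = -2 + H (w(H, v) = H + (-6 + 4) = H - 2 = -2 + H)
u(P, g) = -2
d(r, a) = 2 (d(r, a) = -1*(-2) = 2)
-2*w(-2, -9) + d(6, 9) = -2*(-2 - 2) + 2 = -2*(-4) + 2 = 8 + 2 = 10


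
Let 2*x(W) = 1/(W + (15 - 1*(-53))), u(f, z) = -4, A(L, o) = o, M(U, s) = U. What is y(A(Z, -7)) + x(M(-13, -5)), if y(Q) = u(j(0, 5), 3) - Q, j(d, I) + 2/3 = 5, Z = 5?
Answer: 331/110 ≈ 3.0091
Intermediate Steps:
j(d, I) = 13/3 (j(d, I) = -⅔ + 5 = 13/3)
y(Q) = -4 - Q
x(W) = 1/(2*(68 + W)) (x(W) = 1/(2*(W + (15 - 1*(-53)))) = 1/(2*(W + (15 + 53))) = 1/(2*(W + 68)) = 1/(2*(68 + W)))
y(A(Z, -7)) + x(M(-13, -5)) = (-4 - 1*(-7)) + 1/(2*(68 - 13)) = (-4 + 7) + (½)/55 = 3 + (½)*(1/55) = 3 + 1/110 = 331/110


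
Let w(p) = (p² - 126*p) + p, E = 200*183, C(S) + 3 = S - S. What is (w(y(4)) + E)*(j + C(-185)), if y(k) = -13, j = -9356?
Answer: -359329446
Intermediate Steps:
C(S) = -3 (C(S) = -3 + (S - S) = -3 + 0 = -3)
E = 36600
w(p) = p² - 125*p
(w(y(4)) + E)*(j + C(-185)) = (-13*(-125 - 13) + 36600)*(-9356 - 3) = (-13*(-138) + 36600)*(-9359) = (1794 + 36600)*(-9359) = 38394*(-9359) = -359329446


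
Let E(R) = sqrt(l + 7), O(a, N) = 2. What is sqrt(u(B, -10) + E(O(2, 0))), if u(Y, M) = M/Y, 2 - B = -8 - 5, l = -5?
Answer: sqrt(-6 + 9*sqrt(2))/3 ≈ 0.86461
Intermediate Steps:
E(R) = sqrt(2) (E(R) = sqrt(-5 + 7) = sqrt(2))
B = 15 (B = 2 - (-8 - 5) = 2 - 1*(-13) = 2 + 13 = 15)
sqrt(u(B, -10) + E(O(2, 0))) = sqrt(-10/15 + sqrt(2)) = sqrt(-10*1/15 + sqrt(2)) = sqrt(-2/3 + sqrt(2))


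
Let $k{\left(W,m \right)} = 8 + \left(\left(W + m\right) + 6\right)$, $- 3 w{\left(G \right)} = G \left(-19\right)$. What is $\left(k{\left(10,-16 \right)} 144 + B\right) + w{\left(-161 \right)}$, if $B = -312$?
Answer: $- \frac{539}{3} \approx -179.67$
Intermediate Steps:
$w{\left(G \right)} = \frac{19 G}{3}$ ($w{\left(G \right)} = - \frac{G \left(-19\right)}{3} = - \frac{\left(-19\right) G}{3} = \frac{19 G}{3}$)
$k{\left(W,m \right)} = 14 + W + m$ ($k{\left(W,m \right)} = 8 + \left(6 + W + m\right) = 14 + W + m$)
$\left(k{\left(10,-16 \right)} 144 + B\right) + w{\left(-161 \right)} = \left(\left(14 + 10 - 16\right) 144 - 312\right) + \frac{19}{3} \left(-161\right) = \left(8 \cdot 144 - 312\right) - \frac{3059}{3} = \left(1152 - 312\right) - \frac{3059}{3} = 840 - \frac{3059}{3} = - \frac{539}{3}$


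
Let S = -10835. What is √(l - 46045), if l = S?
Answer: 12*I*√395 ≈ 238.5*I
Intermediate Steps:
l = -10835
√(l - 46045) = √(-10835 - 46045) = √(-56880) = 12*I*√395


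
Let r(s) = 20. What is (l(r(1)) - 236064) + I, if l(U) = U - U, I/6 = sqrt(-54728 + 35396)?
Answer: -236064 + 36*I*sqrt(537) ≈ -2.3606e+5 + 834.24*I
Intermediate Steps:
I = 36*I*sqrt(537) (I = 6*sqrt(-54728 + 35396) = 6*sqrt(-19332) = 6*(6*I*sqrt(537)) = 36*I*sqrt(537) ≈ 834.24*I)
l(U) = 0
(l(r(1)) - 236064) + I = (0 - 236064) + 36*I*sqrt(537) = -236064 + 36*I*sqrt(537)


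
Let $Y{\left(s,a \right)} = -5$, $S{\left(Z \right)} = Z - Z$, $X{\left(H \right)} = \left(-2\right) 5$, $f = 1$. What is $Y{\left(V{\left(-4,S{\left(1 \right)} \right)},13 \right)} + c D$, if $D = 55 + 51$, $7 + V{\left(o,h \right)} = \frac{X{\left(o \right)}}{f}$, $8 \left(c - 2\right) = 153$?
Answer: $\frac{8937}{4} \approx 2234.3$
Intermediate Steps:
$X{\left(H \right)} = -10$
$S{\left(Z \right)} = 0$
$c = \frac{169}{8}$ ($c = 2 + \frac{1}{8} \cdot 153 = 2 + \frac{153}{8} = \frac{169}{8} \approx 21.125$)
$V{\left(o,h \right)} = -17$ ($V{\left(o,h \right)} = -7 - \frac{10}{1} = -7 - 10 = -17$)
$D = 106$
$Y{\left(V{\left(-4,S{\left(1 \right)} \right)},13 \right)} + c D = -5 + \frac{169}{8} \cdot 106 = -5 + \frac{8957}{4} = \frac{8937}{4}$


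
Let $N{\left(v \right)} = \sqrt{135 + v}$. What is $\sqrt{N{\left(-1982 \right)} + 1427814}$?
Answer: $\sqrt{1427814 + i \sqrt{1847}} \approx 1194.9 + 0.02 i$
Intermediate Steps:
$\sqrt{N{\left(-1982 \right)} + 1427814} = \sqrt{\sqrt{135 - 1982} + 1427814} = \sqrt{\sqrt{-1847} + 1427814} = \sqrt{i \sqrt{1847} + 1427814} = \sqrt{1427814 + i \sqrt{1847}}$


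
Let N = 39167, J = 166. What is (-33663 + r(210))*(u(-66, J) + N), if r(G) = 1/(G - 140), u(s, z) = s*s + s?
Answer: -102402465913/70 ≈ -1.4629e+9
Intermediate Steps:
u(s, z) = s + s² (u(s, z) = s² + s = s + s²)
r(G) = 1/(-140 + G)
(-33663 + r(210))*(u(-66, J) + N) = (-33663 + 1/(-140 + 210))*(-66*(1 - 66) + 39167) = (-33663 + 1/70)*(-66*(-65) + 39167) = (-33663 + 1/70)*(4290 + 39167) = -2356409/70*43457 = -102402465913/70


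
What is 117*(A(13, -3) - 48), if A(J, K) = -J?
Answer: -7137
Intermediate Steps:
117*(A(13, -3) - 48) = 117*(-1*13 - 48) = 117*(-13 - 48) = 117*(-61) = -7137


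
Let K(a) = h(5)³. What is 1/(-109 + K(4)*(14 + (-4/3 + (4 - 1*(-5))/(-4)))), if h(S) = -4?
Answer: -3/2327 ≈ -0.0012892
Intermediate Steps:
K(a) = -64 (K(a) = (-4)³ = -64)
1/(-109 + K(4)*(14 + (-4/3 + (4 - 1*(-5))/(-4)))) = 1/(-109 - 64*(14 + (-4/3 + (4 - 1*(-5))/(-4)))) = 1/(-109 - 64*(14 + (-4*⅓ + (4 + 5)*(-¼)))) = 1/(-109 - 64*(14 + (-4/3 + 9*(-¼)))) = 1/(-109 - 64*(14 + (-4/3 - 9/4))) = 1/(-109 - 64*(14 - 43/12)) = 1/(-109 - 64*125/12) = 1/(-109 - 2000/3) = 1/(-2327/3) = -3/2327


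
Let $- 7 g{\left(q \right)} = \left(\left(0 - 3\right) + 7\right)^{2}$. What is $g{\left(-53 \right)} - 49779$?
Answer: $- \frac{348469}{7} \approx -49781.0$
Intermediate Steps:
$g{\left(q \right)} = - \frac{16}{7}$ ($g{\left(q \right)} = - \frac{\left(\left(0 - 3\right) + 7\right)^{2}}{7} = - \frac{\left(-3 + 7\right)^{2}}{7} = - \frac{4^{2}}{7} = \left(- \frac{1}{7}\right) 16 = - \frac{16}{7}$)
$g{\left(-53 \right)} - 49779 = - \frac{16}{7} - 49779 = - \frac{348469}{7}$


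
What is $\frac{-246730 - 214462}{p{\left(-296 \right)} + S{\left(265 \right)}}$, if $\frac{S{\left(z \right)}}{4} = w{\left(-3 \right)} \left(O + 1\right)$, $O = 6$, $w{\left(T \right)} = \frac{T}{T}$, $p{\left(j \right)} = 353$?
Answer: $- \frac{461192}{381} \approx -1210.5$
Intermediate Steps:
$w{\left(T \right)} = 1$
$S{\left(z \right)} = 28$ ($S{\left(z \right)} = 4 \cdot 1 \left(6 + 1\right) = 4 \cdot 1 \cdot 7 = 4 \cdot 7 = 28$)
$\frac{-246730 - 214462}{p{\left(-296 \right)} + S{\left(265 \right)}} = \frac{-246730 - 214462}{353 + 28} = - \frac{461192}{381}$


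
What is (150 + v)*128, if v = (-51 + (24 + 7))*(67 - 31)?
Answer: -72960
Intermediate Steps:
v = -720 (v = (-51 + 31)*36 = -20*36 = -720)
(150 + v)*128 = (150 - 720)*128 = -570*128 = -72960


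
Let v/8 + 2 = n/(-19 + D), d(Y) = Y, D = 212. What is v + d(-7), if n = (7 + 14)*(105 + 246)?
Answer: 54529/193 ≈ 282.53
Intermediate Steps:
n = 7371 (n = 21*351 = 7371)
v = 55880/193 (v = -16 + 8*(7371/(-19 + 212)) = -16 + 8*(7371/193) = -16 + 58968/193 = 55880/193 ≈ 289.53)
v + d(-7) = 55880/193 - 7 = 54529/193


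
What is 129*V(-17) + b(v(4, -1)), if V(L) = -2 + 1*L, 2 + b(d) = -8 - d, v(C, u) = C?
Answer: -2465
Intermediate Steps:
b(d) = -10 - d (b(d) = -2 + (-8 - d) = -10 - d)
V(L) = -2 + L
129*V(-17) + b(v(4, -1)) = 129*(-2 - 17) + (-10 - 1*4) = 129*(-19) + (-10 - 4) = -2451 - 14 = -2465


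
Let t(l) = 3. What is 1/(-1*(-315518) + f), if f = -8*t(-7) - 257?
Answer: 1/315237 ≈ 3.1722e-6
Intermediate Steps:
f = -281 (f = -8*3 - 257 = -24 - 257 = -281)
1/(-1*(-315518) + f) = 1/(-1*(-315518) - 281) = 1/(315518 - 281) = 1/315237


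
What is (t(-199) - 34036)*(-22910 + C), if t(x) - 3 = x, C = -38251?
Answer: 2093663352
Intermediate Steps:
t(x) = 3 + x
(t(-199) - 34036)*(-22910 + C) = ((3 - 199) - 34036)*(-22910 - 38251) = (-196 - 34036)*(-61161) = -34232*(-61161) = 2093663352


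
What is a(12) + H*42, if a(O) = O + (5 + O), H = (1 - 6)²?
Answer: 1079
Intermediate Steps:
H = 25 (H = (-5)² = 25)
a(O) = 5 + 2*O
a(12) + H*42 = (5 + 2*12) + 25*42 = (5 + 24) + 1050 = 29 + 1050 = 1079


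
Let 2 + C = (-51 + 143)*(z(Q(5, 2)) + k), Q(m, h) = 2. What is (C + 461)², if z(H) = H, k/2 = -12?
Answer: 2449225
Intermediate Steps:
k = -24 (k = 2*(-12) = -24)
C = -2026 (C = -2 + (-51 + 143)*(2 - 24) = -2 + 92*(-22) = -2 - 2024 = -2026)
(C + 461)² = (-2026 + 461)² = (-1565)² = 2449225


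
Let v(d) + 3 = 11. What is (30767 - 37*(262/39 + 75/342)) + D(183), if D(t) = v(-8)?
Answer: 15076051/494 ≈ 30518.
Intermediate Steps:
v(d) = 8 (v(d) = -3 + 11 = 8)
D(t) = 8
(30767 - 37*(262/39 + 75/342)) + D(183) = (30767 - 37*(262/39 + 75/342)) + 8 = (30767 - 37*(262*(1/39) + 75*(1/342))) + 8 = (30767 - 37*(262/39 + 25/114)) + 8 = (30767 - 37*3427/494) + 8 = (30767 - 126799/494) + 8 = 15072099/494 + 8 = 15076051/494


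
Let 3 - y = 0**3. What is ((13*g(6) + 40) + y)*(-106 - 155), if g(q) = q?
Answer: -31581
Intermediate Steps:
y = 3 (y = 3 - 1*0**3 = 3 - 1*0 = 3 + 0 = 3)
((13*g(6) + 40) + y)*(-106 - 155) = ((13*6 + 40) + 3)*(-106 - 155) = ((78 + 40) + 3)*(-261) = (118 + 3)*(-261) = 121*(-261) = -31581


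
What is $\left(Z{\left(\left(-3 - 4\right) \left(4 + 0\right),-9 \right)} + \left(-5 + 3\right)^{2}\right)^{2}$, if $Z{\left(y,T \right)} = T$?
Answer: $25$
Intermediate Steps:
$\left(Z{\left(\left(-3 - 4\right) \left(4 + 0\right),-9 \right)} + \left(-5 + 3\right)^{2}\right)^{2} = \left(-9 + \left(-5 + 3\right)^{2}\right)^{2} = \left(-9 + \left(-2\right)^{2}\right)^{2} = \left(-9 + 4\right)^{2} = \left(-5\right)^{2} = 25$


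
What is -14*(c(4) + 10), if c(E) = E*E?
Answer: -364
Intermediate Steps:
c(E) = E²
-14*(c(4) + 10) = -14*(4² + 10) = -14*(16 + 10) = -14*26 = -364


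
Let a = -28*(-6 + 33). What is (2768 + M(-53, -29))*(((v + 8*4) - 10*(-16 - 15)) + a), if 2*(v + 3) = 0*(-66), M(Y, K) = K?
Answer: -1142163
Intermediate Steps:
v = -3 (v = -3 + (0*(-66))/2 = -3 + (½)*0 = -3 + 0 = -3)
a = -756 (a = -28*27 = -756)
(2768 + M(-53, -29))*(((v + 8*4) - 10*(-16 - 15)) + a) = (2768 - 29)*(((-3 + 8*4) - 10*(-16 - 15)) - 756) = 2739*(((-3 + 32) - 10*(-31)) - 756) = 2739*((29 + 310) - 756) = 2739*(339 - 756) = 2739*(-417) = -1142163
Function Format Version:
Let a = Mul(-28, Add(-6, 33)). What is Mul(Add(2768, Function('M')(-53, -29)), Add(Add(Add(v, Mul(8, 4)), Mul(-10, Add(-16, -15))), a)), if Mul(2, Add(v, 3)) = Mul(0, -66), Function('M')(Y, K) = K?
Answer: -1142163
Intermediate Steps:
v = -3 (v = Add(-3, Mul(Rational(1, 2), Mul(0, -66))) = Add(-3, Mul(Rational(1, 2), 0)) = Add(-3, 0) = -3)
a = -756 (a = Mul(-28, 27) = -756)
Mul(Add(2768, Function('M')(-53, -29)), Add(Add(Add(v, Mul(8, 4)), Mul(-10, Add(-16, -15))), a)) = Mul(Add(2768, -29), Add(Add(Add(-3, Mul(8, 4)), Mul(-10, Add(-16, -15))), -756)) = Mul(2739, Add(Add(Add(-3, 32), Mul(-10, -31)), -756)) = Mul(2739, Add(Add(29, 310), -756)) = Mul(2739, Add(339, -756)) = Mul(2739, -417) = -1142163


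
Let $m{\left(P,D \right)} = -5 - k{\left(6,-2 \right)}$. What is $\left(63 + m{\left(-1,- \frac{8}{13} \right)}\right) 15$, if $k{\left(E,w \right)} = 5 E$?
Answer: $420$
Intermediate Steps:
$m{\left(P,D \right)} = -35$ ($m{\left(P,D \right)} = -5 - 5 \cdot 6 = -5 - 30 = -35$)
$\left(63 + m{\left(-1,- \frac{8}{13} \right)}\right) 15 = \left(63 - 35\right) 15 = 28 \cdot 15 = 420$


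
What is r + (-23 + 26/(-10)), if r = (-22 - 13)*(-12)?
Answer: 1972/5 ≈ 394.40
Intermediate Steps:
r = 420 (r = -35*(-12) = 420)
r + (-23 + 26/(-10)) = 420 + (-23 + 26/(-10)) = 420 + (-23 + 26*(-⅒)) = 420 + (-23 - 13/5) = 420 - 128/5 = 1972/5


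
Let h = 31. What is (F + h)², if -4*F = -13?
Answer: 18769/16 ≈ 1173.1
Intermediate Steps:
F = 13/4 (F = -¼*(-13) = 13/4 ≈ 3.2500)
(F + h)² = (13/4 + 31)² = (137/4)² = 18769/16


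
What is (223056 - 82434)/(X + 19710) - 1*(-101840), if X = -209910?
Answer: 3228304563/31700 ≈ 1.0184e+5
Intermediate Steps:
(223056 - 82434)/(X + 19710) - 1*(-101840) = (223056 - 82434)/(-209910 + 19710) - 1*(-101840) = 140622/(-190200) + 101840 = 140622*(-1/190200) + 101840 = -23437/31700 + 101840 = 3228304563/31700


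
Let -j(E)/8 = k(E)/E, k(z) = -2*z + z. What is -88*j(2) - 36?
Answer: -740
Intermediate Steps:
k(z) = -z
j(E) = 8 (j(E) = -8*(-E)/E = -8*(-1) = 8)
-88*j(2) - 36 = -88*8 - 36 = -704 - 36 = -740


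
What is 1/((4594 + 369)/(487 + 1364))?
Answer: 1851/4963 ≈ 0.37296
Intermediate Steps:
1/((4594 + 369)/(487 + 1364)) = 1/(4963/1851) = 1851/4963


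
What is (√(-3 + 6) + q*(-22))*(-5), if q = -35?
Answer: -3850 - 5*√3 ≈ -3858.7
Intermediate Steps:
(√(-3 + 6) + q*(-22))*(-5) = (√(-3 + 6) - 35*(-22))*(-5) = (√3 + 770)*(-5) = (770 + √3)*(-5) = -3850 - 5*√3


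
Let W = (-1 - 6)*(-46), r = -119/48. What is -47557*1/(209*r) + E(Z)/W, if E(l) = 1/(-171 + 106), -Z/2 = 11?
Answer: 359230373/3913910 ≈ 91.783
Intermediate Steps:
Z = -22 (Z = -2*11 = -22)
E(l) = -1/65 (E(l) = 1/(-65) = -1/65)
r = -119/48 (r = -119*1/48 = -119/48 ≈ -2.4792)
W = 322 (W = -7*(-46) = 322)
-47557*1/(209*r) + E(Z)/W = -47557/(209*(-119/48)) - 1/65/322 = -47557/(-24871/48) - 1/65*1/322 = -47557*(-48/24871) - 1/20930 = 120144/1309 - 1/20930 = 359230373/3913910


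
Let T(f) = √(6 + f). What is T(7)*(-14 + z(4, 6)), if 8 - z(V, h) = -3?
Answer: -3*√13 ≈ -10.817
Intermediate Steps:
z(V, h) = 11 (z(V, h) = 8 - 1*(-3) = 8 + 3 = 11)
T(7)*(-14 + z(4, 6)) = √(6 + 7)*(-14 + 11) = √13*(-3) = -3*√13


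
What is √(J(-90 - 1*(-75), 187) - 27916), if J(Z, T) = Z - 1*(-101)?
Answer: 11*I*√230 ≈ 166.82*I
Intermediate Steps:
J(Z, T) = 101 + Z (J(Z, T) = Z + 101 = 101 + Z)
√(J(-90 - 1*(-75), 187) - 27916) = √((101 + (-90 - 1*(-75))) - 27916) = √((101 + (-90 + 75)) - 27916) = √((101 - 15) - 27916) = √(86 - 27916) = √(-27830) = 11*I*√230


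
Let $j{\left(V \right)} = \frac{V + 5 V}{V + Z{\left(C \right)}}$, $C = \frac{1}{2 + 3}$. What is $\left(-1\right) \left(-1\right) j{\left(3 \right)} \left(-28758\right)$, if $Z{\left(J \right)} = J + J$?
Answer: $- \frac{2588220}{17} \approx -1.5225 \cdot 10^{5}$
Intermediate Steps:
$C = \frac{1}{5} \approx 0.2$
$Z{\left(J \right)} = 2 J$
$j{\left(V \right)} = \frac{6 V}{\frac{2}{5} + V}$ ($j{\left(V \right)} = \frac{V + 5 V}{V + 2 \cdot \frac{1}{5}} = \frac{6 V}{V + \frac{2}{5}} = \frac{6 V}{\frac{2}{5} + V}$)
$\left(-1\right) \left(-1\right) j{\left(3 \right)} \left(-28758\right) = \left(-1\right) \left(-1\right) 30 \cdot 3 \frac{1}{2 + 5 \cdot 3} \left(-28758\right) = 1 \cdot 30 \cdot 3 \frac{1}{2 + 15} \left(-28758\right) = 1 \cdot 30 \cdot 3 \cdot \frac{1}{17} \left(-28758\right) = 1 \cdot \frac{90}{17} \left(-28758\right) = \frac{90}{17} \left(-28758\right) = - \frac{2588220}{17}$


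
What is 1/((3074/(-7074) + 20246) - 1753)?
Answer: 3537/65408204 ≈ 5.4076e-5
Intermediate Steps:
1/((3074/(-7074) + 20246) - 1753) = 1/((3074*(-1/7074) + 20246) - 1753) = 1/((-1537/3537 + 20246) - 1753) = 1/(71608565/3537 - 1753) = 1/(65408204/3537) = 3537/65408204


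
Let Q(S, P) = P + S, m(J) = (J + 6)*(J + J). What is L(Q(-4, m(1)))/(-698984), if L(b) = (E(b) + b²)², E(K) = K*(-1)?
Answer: -2025/174746 ≈ -0.011588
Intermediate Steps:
E(K) = -K
m(J) = 2*J*(6 + J) (m(J) = (6 + J)*(2*J) = 2*J*(6 + J))
L(b) = (b² - b)² (L(b) = (-b + b²)² = (b² - b)²)
L(Q(-4, m(1)))/(-698984) = ((2*1*(6 + 1) - 4)²*(-1 + (2*1*(6 + 1) - 4))²)/(-698984) = ((2*1*7 - 4)²*(-1 + (2*1*7 - 4))²)*(-1/698984) = ((14 - 4)²*(-1 + (14 - 4))²)*(-1/698984) = (10²*(-1 + 10)²)*(-1/698984) = (100*9²)*(-1/698984) = (100*81)*(-1/698984) = 8100*(-1/698984) = -2025/174746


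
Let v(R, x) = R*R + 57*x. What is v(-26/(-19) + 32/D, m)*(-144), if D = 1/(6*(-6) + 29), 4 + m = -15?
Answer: -2520278928/361 ≈ -6.9814e+6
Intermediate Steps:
m = -19 (m = -4 - 15 = -19)
D = -⅐ (D = 1/(-36 + 29) = 1/(-7) = -⅐ ≈ -0.14286)
v(R, x) = R² + 57*x
v(-26/(-19) + 32/D, m)*(-144) = ((-26/(-19) + 32/(-⅐))² + 57*(-19))*(-144) = ((-26*(-1/19) + 32*(-7))² - 1083)*(-144) = ((26/19 - 224)² - 1083)*(-144) = ((-4230/19)² - 1083)*(-144) = (17892900/361 - 1083)*(-144) = (17501937/361)*(-144) = -2520278928/361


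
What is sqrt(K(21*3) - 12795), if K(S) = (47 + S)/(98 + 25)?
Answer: 5*I*sqrt(7742481)/123 ≈ 113.11*I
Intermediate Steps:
K(S) = 47/123 + S/123 (K(S) = (47 + S)/123 = (47 + S)*(1/123) = 47/123 + S/123)
sqrt(K(21*3) - 12795) = sqrt((47/123 + (21*3)/123) - 12795) = sqrt((47/123 + (1/123)*63) - 12795) = sqrt((47/123 + 21/41) - 12795) = sqrt(110/123 - 12795) = sqrt(-1573675/123) = 5*I*sqrt(7742481)/123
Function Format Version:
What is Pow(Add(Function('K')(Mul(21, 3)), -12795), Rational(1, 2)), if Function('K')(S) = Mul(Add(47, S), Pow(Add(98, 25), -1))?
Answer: Mul(Rational(5, 123), I, Pow(7742481, Rational(1, 2))) ≈ Mul(113.11, I)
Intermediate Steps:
Function('K')(S) = Add(Rational(47, 123), Mul(Rational(1, 123), S)) (Function('K')(S) = Mul(Add(47, S), Pow(123, -1)) = Mul(Add(47, S), Rational(1, 123)) = Add(Rational(47, 123), Mul(Rational(1, 123), S)))
Pow(Add(Function('K')(Mul(21, 3)), -12795), Rational(1, 2)) = Pow(Add(Add(Rational(47, 123), Mul(Rational(1, 123), Mul(21, 3))), -12795), Rational(1, 2)) = Pow(Add(Add(Rational(47, 123), Mul(Rational(1, 123), 63)), -12795), Rational(1, 2)) = Pow(Add(Add(Rational(47, 123), Rational(21, 41)), -12795), Rational(1, 2)) = Pow(Add(Rational(110, 123), -12795), Rational(1, 2)) = Pow(Rational(-1573675, 123), Rational(1, 2)) = Mul(Rational(5, 123), I, Pow(7742481, Rational(1, 2)))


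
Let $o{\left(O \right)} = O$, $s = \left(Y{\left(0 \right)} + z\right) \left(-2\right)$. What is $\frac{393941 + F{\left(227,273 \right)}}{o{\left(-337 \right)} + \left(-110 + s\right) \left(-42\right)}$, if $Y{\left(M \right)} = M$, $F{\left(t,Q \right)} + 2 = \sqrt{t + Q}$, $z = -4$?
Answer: $\frac{393939}{3947} + \frac{10 \sqrt{5}}{3947} \approx 99.813$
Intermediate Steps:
$F{\left(t,Q \right)} = -2 + \sqrt{Q + t}$ ($F{\left(t,Q \right)} = -2 + \sqrt{t + Q} = -2 + \sqrt{Q + t}$)
$s = 8$ ($s = \left(0 - 4\right) \left(-2\right) = \left(-4\right) \left(-2\right) = 8$)
$\frac{393941 + F{\left(227,273 \right)}}{o{\left(-337 \right)} + \left(-110 + s\right) \left(-42\right)} = \frac{393941 - \left(2 - \sqrt{273 + 227}\right)}{-337 + \left(-110 + 8\right) \left(-42\right)} = \frac{393941 - \left(2 - \sqrt{500}\right)}{-337 - -4284} = \frac{393941 - \left(2 - 10 \sqrt{5}\right)}{-337 + 4284} = \frac{393939 + 10 \sqrt{5}}{3947} = \left(393939 + 10 \sqrt{5}\right) \frac{1}{3947} = \frac{393939}{3947} + \frac{10 \sqrt{5}}{3947}$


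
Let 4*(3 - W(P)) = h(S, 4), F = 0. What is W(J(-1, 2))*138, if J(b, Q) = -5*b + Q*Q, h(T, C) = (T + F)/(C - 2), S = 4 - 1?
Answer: 1449/4 ≈ 362.25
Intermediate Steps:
S = 3
h(T, C) = T/(-2 + C) (h(T, C) = (T + 0)/(C - 2) = T/(-2 + C))
J(b, Q) = Q² - 5*b (J(b, Q) = -5*b + Q² = Q² - 5*b)
W(P) = 21/8 (W(P) = 3 - 3/(4*(-2 + 4)) = 3 - 3/(4*2) = 3 - ¼*3/2 = 3 - 3/8 = 21/8)
W(J(-1, 2))*138 = (21/8)*138 = 1449/4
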